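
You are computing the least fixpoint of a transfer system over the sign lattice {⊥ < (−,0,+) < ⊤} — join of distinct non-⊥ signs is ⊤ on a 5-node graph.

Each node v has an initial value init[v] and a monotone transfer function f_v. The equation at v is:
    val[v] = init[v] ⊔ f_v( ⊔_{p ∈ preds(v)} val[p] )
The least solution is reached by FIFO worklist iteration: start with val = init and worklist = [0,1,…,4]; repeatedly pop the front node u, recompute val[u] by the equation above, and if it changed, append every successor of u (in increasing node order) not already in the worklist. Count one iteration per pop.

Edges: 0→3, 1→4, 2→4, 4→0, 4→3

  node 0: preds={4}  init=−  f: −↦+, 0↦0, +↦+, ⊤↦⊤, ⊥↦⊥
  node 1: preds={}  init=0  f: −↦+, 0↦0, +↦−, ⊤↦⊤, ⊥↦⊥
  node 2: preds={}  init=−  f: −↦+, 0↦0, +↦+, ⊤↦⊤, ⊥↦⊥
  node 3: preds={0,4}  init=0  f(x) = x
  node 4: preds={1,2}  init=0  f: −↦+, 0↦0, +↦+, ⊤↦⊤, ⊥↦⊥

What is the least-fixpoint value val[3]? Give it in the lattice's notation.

Iteration log — 7 steps:
  step 1. node 0  ⊔preds=0  new=⊤  old=−  +wl: 
  step 2. node 1  ⊔preds=⊥  new=0  stable
  step 3. node 2  ⊔preds=⊥  new=−  stable
  step 4. node 3  ⊔preds=⊤  new=⊤  old=0  +wl: 
  step 5. node 4  ⊔preds=⊤  new=⊤  old=0  +wl: 0,3
  step 6. node 0  ⊔preds=⊤  new=⊤  stable
  step 7. node 3  ⊔preds=⊤  new=⊤  stable

Least fixpoint reached:
  node 0: ⊤
  node 1: 0
  node 2: −
  node 3: ⊤
  node 4: ⊤

⊤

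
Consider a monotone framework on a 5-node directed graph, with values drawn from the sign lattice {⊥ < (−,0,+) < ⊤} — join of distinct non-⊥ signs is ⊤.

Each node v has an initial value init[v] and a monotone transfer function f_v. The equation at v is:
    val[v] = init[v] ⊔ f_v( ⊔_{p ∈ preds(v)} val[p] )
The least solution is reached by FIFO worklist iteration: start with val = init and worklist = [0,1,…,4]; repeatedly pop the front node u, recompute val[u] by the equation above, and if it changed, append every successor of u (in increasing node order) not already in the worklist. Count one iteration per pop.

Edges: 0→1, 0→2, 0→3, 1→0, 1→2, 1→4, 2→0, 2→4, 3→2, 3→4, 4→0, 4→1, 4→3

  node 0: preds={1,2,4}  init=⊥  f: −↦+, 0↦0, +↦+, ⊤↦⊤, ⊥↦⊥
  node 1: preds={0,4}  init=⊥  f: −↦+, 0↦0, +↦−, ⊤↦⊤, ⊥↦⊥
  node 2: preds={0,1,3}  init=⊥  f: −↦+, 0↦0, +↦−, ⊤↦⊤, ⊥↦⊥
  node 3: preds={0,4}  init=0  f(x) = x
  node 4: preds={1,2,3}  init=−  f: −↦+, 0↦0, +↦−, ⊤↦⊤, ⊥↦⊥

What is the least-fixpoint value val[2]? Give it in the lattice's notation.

⊤

Iteration log — 9 steps:
  step 1. node 0  ⊔preds=−  new=+  old=⊥  +wl: 
  step 2. node 1  ⊔preds=⊤  new=⊤  old=⊥  +wl: 0
  step 3. node 2  ⊔preds=⊤  new=⊤  old=⊥  +wl: 
  step 4. node 3  ⊔preds=⊤  new=⊤  old=0  +wl: 2
  step 5. node 4  ⊔preds=⊤  new=⊤  old=−  +wl: 1,3
  step 6. node 0  ⊔preds=⊤  new=⊤  old=+  +wl: 
  step 7. node 2  ⊔preds=⊤  new=⊤  stable
  step 8. node 1  ⊔preds=⊤  new=⊤  stable
  step 9. node 3  ⊔preds=⊤  new=⊤  stable

Least fixpoint reached:
  node 0: ⊤
  node 1: ⊤
  node 2: ⊤
  node 3: ⊤
  node 4: ⊤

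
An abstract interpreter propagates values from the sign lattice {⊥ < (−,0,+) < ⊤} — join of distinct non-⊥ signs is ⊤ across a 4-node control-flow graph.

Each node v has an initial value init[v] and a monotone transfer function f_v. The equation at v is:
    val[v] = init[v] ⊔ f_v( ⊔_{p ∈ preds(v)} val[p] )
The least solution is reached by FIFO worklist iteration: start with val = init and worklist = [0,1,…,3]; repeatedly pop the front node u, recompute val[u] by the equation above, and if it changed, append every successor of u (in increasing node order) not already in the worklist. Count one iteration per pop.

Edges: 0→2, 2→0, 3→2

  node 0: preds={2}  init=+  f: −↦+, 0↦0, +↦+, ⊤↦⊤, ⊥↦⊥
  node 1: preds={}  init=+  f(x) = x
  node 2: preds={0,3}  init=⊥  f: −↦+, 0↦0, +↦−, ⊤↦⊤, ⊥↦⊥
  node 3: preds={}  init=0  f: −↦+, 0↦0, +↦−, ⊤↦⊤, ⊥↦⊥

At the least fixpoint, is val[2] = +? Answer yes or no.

Iteration log — 6 steps:
  step 1. node 0  ⊔preds=⊥  new=+  stable
  step 2. node 1  ⊔preds=⊥  new=+  stable
  step 3. node 2  ⊔preds=⊤  new=⊤  old=⊥  +wl: 0
  step 4. node 3  ⊔preds=⊥  new=0  stable
  step 5. node 0  ⊔preds=⊤  new=⊤  old=+  +wl: 2
  step 6. node 2  ⊔preds=⊤  new=⊤  stable

Least fixpoint reached:
  node 0: ⊤
  node 1: +
  node 2: ⊤
  node 3: 0

no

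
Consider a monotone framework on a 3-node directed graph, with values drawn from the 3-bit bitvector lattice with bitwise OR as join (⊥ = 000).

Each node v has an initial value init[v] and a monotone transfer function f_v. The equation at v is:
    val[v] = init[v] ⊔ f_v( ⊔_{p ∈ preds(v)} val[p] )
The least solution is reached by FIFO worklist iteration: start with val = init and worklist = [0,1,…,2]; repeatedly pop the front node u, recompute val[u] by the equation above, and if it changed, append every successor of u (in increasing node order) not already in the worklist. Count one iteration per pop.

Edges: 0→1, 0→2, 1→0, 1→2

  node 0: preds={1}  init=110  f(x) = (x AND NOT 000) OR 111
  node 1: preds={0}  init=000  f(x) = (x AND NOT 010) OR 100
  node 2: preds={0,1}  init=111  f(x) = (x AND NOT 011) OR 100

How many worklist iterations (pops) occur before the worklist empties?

4

Iteration log — 4 steps:
  step 1. node 0  ⊔preds=000  new=111  old=110  +wl: 
  step 2. node 1  ⊔preds=111  new=101  old=000  +wl: 0
  step 3. node 2  ⊔preds=111  new=111  stable
  step 4. node 0  ⊔preds=101  new=111  stable

Least fixpoint reached:
  node 0: 111
  node 1: 101
  node 2: 111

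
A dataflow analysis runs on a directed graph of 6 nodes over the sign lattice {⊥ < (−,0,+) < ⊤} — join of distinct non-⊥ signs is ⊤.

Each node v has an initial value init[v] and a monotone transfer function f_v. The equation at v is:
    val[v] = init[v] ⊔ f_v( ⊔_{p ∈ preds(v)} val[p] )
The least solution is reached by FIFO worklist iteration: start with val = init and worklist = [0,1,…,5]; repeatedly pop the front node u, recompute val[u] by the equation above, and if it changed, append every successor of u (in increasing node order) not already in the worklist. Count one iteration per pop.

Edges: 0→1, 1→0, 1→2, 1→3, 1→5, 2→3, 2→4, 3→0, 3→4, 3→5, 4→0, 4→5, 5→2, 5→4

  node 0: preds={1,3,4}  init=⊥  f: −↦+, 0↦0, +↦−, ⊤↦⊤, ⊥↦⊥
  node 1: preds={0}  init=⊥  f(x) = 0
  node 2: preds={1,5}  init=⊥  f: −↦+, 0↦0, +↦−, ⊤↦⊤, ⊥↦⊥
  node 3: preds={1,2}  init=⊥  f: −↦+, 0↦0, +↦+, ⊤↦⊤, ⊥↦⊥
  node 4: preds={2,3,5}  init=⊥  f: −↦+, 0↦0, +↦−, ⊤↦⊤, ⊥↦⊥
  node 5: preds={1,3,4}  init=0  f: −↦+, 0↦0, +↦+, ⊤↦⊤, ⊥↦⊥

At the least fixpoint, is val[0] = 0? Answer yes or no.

yes

Worklist (8 pops):
  #1 pop 0: in=⊥ → ⊥ (no change)
  #2 pop 1: in=⊥ → 0 (was ⊥); enqueue [0]
  #3 pop 2: in=0 → 0 (was ⊥); enqueue []
  #4 pop 3: in=0 → 0 (was ⊥); enqueue []
  #5 pop 4: in=0 → 0 (was ⊥); enqueue []
  #6 pop 5: in=0 → 0 (no change)
  #7 pop 0: in=0 → 0 (was ⊥); enqueue [1]
  #8 pop 1: in=0 → 0 (no change)

Fixpoint:
  val[0] = 0
  val[1] = 0
  val[2] = 0
  val[3] = 0
  val[4] = 0
  val[5] = 0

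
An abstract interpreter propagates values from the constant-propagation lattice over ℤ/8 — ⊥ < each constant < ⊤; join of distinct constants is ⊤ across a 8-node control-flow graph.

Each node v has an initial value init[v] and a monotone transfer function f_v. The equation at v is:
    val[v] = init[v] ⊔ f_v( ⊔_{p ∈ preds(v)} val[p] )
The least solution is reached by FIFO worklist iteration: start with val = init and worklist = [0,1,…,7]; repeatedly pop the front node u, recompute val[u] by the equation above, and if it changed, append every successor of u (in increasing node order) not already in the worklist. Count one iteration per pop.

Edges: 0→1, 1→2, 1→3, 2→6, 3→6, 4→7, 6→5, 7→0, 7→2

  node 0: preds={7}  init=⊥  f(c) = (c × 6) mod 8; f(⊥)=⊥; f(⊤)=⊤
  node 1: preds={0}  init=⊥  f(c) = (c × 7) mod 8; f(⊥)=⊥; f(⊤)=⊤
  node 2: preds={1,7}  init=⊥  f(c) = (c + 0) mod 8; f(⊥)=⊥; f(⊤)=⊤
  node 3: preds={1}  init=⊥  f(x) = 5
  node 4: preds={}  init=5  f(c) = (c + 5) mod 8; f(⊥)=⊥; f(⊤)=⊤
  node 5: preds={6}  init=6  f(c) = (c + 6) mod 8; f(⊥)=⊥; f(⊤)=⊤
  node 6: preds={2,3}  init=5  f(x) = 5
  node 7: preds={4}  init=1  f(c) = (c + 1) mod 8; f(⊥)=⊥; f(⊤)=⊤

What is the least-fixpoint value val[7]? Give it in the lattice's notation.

Iteration log — 13 steps:
  step 1. node 0  ⊔preds=1  new=6  old=⊥  +wl: 
  step 2. node 1  ⊔preds=6  new=2  old=⊥  +wl: 
  step 3. node 2  ⊔preds=⊤  new=⊤  old=⊥  +wl: 
  step 4. node 3  ⊔preds=2  new=5  old=⊥  +wl: 
  step 5. node 4  ⊔preds=⊥  new=5  stable
  step 6. node 5  ⊔preds=5  new=⊤  old=6  +wl: 
  step 7. node 6  ⊔preds=⊤  new=5  stable
  step 8. node 7  ⊔preds=5  new=⊤  old=1  +wl: 0,2
  step 9. node 0  ⊔preds=⊤  new=⊤  old=6  +wl: 1
  step 10. node 2  ⊔preds=⊤  new=⊤  stable
  step 11. node 1  ⊔preds=⊤  new=⊤  old=2  +wl: 2,3
  step 12. node 2  ⊔preds=⊤  new=⊤  stable
  step 13. node 3  ⊔preds=⊤  new=5  stable

Least fixpoint reached:
  node 0: ⊤
  node 1: ⊤
  node 2: ⊤
  node 3: 5
  node 4: 5
  node 5: ⊤
  node 6: 5
  node 7: ⊤

⊤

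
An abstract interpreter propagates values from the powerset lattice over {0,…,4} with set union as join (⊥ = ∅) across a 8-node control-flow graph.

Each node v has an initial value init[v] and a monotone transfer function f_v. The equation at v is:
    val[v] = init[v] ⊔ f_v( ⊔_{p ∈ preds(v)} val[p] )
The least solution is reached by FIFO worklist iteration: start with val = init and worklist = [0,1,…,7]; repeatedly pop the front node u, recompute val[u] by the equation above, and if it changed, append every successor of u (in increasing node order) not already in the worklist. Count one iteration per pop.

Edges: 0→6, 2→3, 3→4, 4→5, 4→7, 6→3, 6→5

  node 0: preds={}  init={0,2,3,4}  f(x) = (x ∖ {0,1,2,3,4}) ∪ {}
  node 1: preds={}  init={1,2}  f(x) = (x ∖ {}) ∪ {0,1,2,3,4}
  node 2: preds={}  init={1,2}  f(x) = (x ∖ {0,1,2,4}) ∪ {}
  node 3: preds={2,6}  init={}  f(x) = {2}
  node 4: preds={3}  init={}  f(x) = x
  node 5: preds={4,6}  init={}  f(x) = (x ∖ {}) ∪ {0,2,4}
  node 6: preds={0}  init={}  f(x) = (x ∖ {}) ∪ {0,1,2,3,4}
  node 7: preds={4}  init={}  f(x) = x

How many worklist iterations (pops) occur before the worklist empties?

Worklist (10 pops):
  #1 pop 0: in={} → {0,2,3,4} (no change)
  #2 pop 1: in={} → {0,1,2,3,4} (was {1,2}); enqueue []
  #3 pop 2: in={} → {1,2} (no change)
  #4 pop 3: in={1,2} → {2} (was {}); enqueue []
  #5 pop 4: in={2} → {2} (was {}); enqueue []
  #6 pop 5: in={2} → {0,2,4} (was {}); enqueue []
  #7 pop 6: in={0,2,3,4} → {0,1,2,3,4} (was {}); enqueue [3,5]
  #8 pop 7: in={2} → {2} (was {}); enqueue []
  #9 pop 3: in={0,1,2,3,4} → {2} (no change)
  #10 pop 5: in={0,1,2,3,4} → {0,1,2,3,4} (was {0,2,4}); enqueue []

Fixpoint:
  val[0] = {0,2,3,4}
  val[1] = {0,1,2,3,4}
  val[2] = {1,2}
  val[3] = {2}
  val[4] = {2}
  val[5] = {0,1,2,3,4}
  val[6] = {0,1,2,3,4}
  val[7] = {2}

10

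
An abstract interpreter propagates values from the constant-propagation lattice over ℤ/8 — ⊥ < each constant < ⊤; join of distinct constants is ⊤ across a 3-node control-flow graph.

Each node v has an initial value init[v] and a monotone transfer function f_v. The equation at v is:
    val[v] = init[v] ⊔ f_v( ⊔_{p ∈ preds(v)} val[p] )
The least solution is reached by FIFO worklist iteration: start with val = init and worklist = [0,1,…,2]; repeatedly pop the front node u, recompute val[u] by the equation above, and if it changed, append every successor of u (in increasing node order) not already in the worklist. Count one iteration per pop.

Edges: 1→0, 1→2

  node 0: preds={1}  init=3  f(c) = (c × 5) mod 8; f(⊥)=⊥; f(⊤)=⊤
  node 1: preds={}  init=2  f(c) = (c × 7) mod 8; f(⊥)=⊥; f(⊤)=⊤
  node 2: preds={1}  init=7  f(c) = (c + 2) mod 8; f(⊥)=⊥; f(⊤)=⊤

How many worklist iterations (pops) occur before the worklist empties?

Iteration log — 3 steps:
  step 1. node 0  ⊔preds=2  new=⊤  old=3  +wl: 
  step 2. node 1  ⊔preds=⊥  new=2  stable
  step 3. node 2  ⊔preds=2  new=⊤  old=7  +wl: 

Least fixpoint reached:
  node 0: ⊤
  node 1: 2
  node 2: ⊤

3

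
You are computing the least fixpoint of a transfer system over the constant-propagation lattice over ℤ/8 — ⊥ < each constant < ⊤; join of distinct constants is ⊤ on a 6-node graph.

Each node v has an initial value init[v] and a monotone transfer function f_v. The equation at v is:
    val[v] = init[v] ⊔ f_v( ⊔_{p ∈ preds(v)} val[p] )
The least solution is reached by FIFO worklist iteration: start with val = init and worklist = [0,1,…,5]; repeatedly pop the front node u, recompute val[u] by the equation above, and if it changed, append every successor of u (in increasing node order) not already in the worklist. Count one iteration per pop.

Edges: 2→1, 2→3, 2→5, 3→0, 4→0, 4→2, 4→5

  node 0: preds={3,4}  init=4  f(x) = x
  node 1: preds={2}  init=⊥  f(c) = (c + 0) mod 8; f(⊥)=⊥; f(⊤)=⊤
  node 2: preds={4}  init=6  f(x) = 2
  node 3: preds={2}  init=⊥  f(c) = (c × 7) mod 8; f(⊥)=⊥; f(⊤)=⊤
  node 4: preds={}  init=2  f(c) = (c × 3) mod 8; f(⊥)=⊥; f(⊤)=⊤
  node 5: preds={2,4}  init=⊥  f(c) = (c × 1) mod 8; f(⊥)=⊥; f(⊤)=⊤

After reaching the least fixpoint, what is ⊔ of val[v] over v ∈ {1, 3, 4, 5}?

Trace (8 dequeues):
  [1] u=0 | in 2 | out ⊤ | prev 4 | push {}
  [2] u=1 | in 6 | out 6 | prev ⊥ | push {}
  [3] u=2 | in 2 | out ⊤ | prev 6 | push {1}
  [4] u=3 | in ⊤ | out ⊤ | prev ⊥ | push {0}
  [5] u=4 | in ⊥ | out 2 | ==
  [6] u=5 | in ⊤ | out ⊤ | prev ⊥ | push {}
  [7] u=1 | in ⊤ | out ⊤ | prev 6 | push {}
  [8] u=0 | in ⊤ | out ⊤ | ==

Converged values:
  [0] ⊤
  [1] ⊤
  [2] ⊤
  [3] ⊤
  [4] 2
  [5] ⊤

⊤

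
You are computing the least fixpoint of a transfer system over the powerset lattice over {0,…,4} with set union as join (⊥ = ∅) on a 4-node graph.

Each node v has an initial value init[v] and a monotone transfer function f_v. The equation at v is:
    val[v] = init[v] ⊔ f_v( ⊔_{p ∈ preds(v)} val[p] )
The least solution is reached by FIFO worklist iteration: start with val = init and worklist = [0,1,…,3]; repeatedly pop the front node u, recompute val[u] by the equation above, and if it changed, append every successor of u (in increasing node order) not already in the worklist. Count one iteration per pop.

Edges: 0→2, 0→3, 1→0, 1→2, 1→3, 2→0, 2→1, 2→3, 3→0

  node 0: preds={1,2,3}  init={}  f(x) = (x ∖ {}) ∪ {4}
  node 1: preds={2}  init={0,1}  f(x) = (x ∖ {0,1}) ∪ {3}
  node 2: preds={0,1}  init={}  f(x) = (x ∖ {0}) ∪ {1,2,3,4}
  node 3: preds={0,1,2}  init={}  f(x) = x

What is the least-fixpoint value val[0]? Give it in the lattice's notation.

{0,1,2,3,4}

Iteration log — 9 steps:
  step 1. node 0  ⊔preds={0,1}  new={0,1,4}  old={}  +wl: 
  step 2. node 1  ⊔preds={}  new={0,1,3}  old={0,1}  +wl: 0
  step 3. node 2  ⊔preds={0,1,3,4}  new={1,2,3,4}  old={}  +wl: 1
  step 4. node 3  ⊔preds={0,1,2,3,4}  new={0,1,2,3,4}  old={}  +wl: 
  step 5. node 0  ⊔preds={0,1,2,3,4}  new={0,1,2,3,4}  old={0,1,4}  +wl: 2,3
  step 6. node 1  ⊔preds={1,2,3,4}  new={0,1,2,3,4}  old={0,1,3}  +wl: 0
  step 7. node 2  ⊔preds={0,1,2,3,4}  new={1,2,3,4}  stable
  step 8. node 3  ⊔preds={0,1,2,3,4}  new={0,1,2,3,4}  stable
  step 9. node 0  ⊔preds={0,1,2,3,4}  new={0,1,2,3,4}  stable

Least fixpoint reached:
  node 0: {0,1,2,3,4}
  node 1: {0,1,2,3,4}
  node 2: {1,2,3,4}
  node 3: {0,1,2,3,4}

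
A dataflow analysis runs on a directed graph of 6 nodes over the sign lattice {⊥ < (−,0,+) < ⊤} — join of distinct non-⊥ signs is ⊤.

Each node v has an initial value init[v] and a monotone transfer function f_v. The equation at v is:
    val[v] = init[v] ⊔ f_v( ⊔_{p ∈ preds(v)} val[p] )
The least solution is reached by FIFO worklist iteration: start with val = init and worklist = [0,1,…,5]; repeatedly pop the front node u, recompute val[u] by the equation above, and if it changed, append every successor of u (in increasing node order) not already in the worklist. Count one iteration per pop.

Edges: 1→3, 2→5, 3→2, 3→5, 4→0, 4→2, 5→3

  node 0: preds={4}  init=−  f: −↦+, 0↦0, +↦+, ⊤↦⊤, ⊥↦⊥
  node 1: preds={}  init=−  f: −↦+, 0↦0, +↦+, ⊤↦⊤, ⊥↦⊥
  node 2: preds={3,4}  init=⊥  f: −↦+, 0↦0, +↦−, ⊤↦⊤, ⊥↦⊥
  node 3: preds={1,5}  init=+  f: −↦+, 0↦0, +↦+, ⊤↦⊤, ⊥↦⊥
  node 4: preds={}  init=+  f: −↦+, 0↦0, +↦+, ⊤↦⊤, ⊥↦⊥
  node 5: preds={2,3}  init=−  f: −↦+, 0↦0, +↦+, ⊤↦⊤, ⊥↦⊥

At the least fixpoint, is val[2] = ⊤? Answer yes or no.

yes

Worklist (9 pops):
  #1 pop 0: in=+ → ⊤ (was −); enqueue []
  #2 pop 1: in=⊥ → − (no change)
  #3 pop 2: in=+ → − (was ⊥); enqueue []
  #4 pop 3: in=− → + (no change)
  #5 pop 4: in=⊥ → + (no change)
  #6 pop 5: in=⊤ → ⊤ (was −); enqueue [3]
  #7 pop 3: in=⊤ → ⊤ (was +); enqueue [2,5]
  #8 pop 2: in=⊤ → ⊤ (was −); enqueue []
  #9 pop 5: in=⊤ → ⊤ (no change)

Fixpoint:
  val[0] = ⊤
  val[1] = −
  val[2] = ⊤
  val[3] = ⊤
  val[4] = +
  val[5] = ⊤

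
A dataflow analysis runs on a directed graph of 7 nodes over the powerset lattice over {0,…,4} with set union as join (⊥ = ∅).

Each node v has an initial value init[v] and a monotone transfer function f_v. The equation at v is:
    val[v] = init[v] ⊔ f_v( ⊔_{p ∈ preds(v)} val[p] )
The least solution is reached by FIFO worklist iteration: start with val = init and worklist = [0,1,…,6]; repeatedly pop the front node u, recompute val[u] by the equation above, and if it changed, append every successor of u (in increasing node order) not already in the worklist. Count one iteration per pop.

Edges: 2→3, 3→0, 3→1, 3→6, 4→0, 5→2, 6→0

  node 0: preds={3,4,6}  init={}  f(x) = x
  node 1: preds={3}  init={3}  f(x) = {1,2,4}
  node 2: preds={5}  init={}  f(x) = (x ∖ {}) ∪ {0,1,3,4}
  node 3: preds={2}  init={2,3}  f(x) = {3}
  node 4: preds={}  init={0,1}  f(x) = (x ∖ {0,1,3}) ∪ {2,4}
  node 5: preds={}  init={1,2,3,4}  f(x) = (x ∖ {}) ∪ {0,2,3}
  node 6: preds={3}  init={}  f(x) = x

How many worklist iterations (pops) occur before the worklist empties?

9

Iteration log — 9 steps:
  step 1. node 0  ⊔preds={0,1,2,3}  new={0,1,2,3}  old={}  +wl: 
  step 2. node 1  ⊔preds={2,3}  new={1,2,3,4}  old={3}  +wl: 
  step 3. node 2  ⊔preds={1,2,3,4}  new={0,1,2,3,4}  old={}  +wl: 
  step 4. node 3  ⊔preds={0,1,2,3,4}  new={2,3}  stable
  step 5. node 4  ⊔preds={}  new={0,1,2,4}  old={0,1}  +wl: 0
  step 6. node 5  ⊔preds={}  new={0,1,2,3,4}  old={1,2,3,4}  +wl: 2
  step 7. node 6  ⊔preds={2,3}  new={2,3}  old={}  +wl: 
  step 8. node 0  ⊔preds={0,1,2,3,4}  new={0,1,2,3,4}  old={0,1,2,3}  +wl: 
  step 9. node 2  ⊔preds={0,1,2,3,4}  new={0,1,2,3,4}  stable

Least fixpoint reached:
  node 0: {0,1,2,3,4}
  node 1: {1,2,3,4}
  node 2: {0,1,2,3,4}
  node 3: {2,3}
  node 4: {0,1,2,4}
  node 5: {0,1,2,3,4}
  node 6: {2,3}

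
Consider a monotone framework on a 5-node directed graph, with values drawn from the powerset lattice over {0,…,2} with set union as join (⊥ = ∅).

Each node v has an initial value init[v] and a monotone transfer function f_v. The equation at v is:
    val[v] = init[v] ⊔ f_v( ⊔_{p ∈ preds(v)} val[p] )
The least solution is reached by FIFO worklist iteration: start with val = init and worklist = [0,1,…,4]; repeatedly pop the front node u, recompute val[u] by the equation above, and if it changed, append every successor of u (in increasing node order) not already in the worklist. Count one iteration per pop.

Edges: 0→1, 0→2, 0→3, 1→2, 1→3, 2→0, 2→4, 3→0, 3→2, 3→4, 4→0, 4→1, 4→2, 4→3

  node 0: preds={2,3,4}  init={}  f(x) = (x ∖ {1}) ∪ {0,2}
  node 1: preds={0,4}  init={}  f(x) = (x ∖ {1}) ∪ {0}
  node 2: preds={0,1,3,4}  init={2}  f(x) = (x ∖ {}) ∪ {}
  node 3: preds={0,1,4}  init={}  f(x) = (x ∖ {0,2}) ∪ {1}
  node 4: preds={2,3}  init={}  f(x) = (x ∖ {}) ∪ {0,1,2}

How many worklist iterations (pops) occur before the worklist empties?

Iteration log — 11 steps:
  step 1. node 0  ⊔preds={2}  new={0,2}  old={}  +wl: 
  step 2. node 1  ⊔preds={0,2}  new={0,2}  old={}  +wl: 
  step 3. node 2  ⊔preds={0,2}  new={0,2}  old={2}  +wl: 0
  step 4. node 3  ⊔preds={0,2}  new={1}  old={}  +wl: 2
  step 5. node 4  ⊔preds={0,1,2}  new={0,1,2}  old={}  +wl: 1,3
  step 6. node 0  ⊔preds={0,1,2}  new={0,2}  stable
  step 7. node 2  ⊔preds={0,1,2}  new={0,1,2}  old={0,2}  +wl: 0,4
  step 8. node 1  ⊔preds={0,1,2}  new={0,2}  stable
  step 9. node 3  ⊔preds={0,1,2}  new={1}  stable
  step 10. node 0  ⊔preds={0,1,2}  new={0,2}  stable
  step 11. node 4  ⊔preds={0,1,2}  new={0,1,2}  stable

Least fixpoint reached:
  node 0: {0,2}
  node 1: {0,2}
  node 2: {0,1,2}
  node 3: {1}
  node 4: {0,1,2}

11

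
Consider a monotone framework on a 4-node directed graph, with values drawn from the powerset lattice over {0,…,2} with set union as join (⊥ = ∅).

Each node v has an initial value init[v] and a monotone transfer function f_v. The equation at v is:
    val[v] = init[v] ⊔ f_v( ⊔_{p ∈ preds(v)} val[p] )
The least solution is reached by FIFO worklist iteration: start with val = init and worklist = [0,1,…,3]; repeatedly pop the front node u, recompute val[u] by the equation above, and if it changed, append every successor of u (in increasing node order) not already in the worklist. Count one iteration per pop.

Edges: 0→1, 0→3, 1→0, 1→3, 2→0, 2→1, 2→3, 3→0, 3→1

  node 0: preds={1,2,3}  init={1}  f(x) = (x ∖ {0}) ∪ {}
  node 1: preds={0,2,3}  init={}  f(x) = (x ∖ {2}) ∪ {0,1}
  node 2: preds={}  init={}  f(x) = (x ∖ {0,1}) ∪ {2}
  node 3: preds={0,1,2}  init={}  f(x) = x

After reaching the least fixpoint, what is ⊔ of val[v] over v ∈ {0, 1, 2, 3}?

Worklist (7 pops):
  #1 pop 0: in={} → {1} (no change)
  #2 pop 1: in={1} → {0,1} (was {}); enqueue [0]
  #3 pop 2: in={} → {2} (was {}); enqueue [1]
  #4 pop 3: in={0,1,2} → {0,1,2} (was {}); enqueue []
  #5 pop 0: in={0,1,2} → {1,2} (was {1}); enqueue [3]
  #6 pop 1: in={0,1,2} → {0,1} (no change)
  #7 pop 3: in={0,1,2} → {0,1,2} (no change)

Fixpoint:
  val[0] = {1,2}
  val[1] = {0,1}
  val[2] = {2}
  val[3] = {0,1,2}

{0,1,2}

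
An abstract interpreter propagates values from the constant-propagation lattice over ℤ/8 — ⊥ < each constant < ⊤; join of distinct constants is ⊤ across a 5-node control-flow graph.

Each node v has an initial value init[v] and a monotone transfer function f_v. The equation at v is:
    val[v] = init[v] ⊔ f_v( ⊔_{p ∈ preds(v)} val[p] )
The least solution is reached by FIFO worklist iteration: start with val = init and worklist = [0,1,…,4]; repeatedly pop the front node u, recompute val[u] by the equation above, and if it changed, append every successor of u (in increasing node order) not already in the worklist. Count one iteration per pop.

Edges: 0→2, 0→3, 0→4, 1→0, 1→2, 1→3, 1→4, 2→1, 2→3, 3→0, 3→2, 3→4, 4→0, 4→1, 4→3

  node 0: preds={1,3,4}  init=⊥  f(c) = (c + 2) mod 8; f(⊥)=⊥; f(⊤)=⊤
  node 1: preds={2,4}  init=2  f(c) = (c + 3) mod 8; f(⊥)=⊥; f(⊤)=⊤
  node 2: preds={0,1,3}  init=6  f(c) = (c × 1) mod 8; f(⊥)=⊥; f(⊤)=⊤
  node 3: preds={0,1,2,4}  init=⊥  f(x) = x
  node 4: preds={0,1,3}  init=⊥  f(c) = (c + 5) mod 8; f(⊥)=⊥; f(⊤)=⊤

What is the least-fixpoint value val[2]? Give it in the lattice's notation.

Worklist (10 pops):
  #1 pop 0: in=2 → 4 (was ⊥); enqueue []
  #2 pop 1: in=6 → ⊤ (was 2); enqueue [0]
  #3 pop 2: in=⊤ → ⊤ (was 6); enqueue [1]
  #4 pop 3: in=⊤ → ⊤ (was ⊥); enqueue [2]
  #5 pop 4: in=⊤ → ⊤ (was ⊥); enqueue [3]
  #6 pop 0: in=⊤ → ⊤ (was 4); enqueue [4]
  #7 pop 1: in=⊤ → ⊤ (no change)
  #8 pop 2: in=⊤ → ⊤ (no change)
  #9 pop 3: in=⊤ → ⊤ (no change)
  #10 pop 4: in=⊤ → ⊤ (no change)

Fixpoint:
  val[0] = ⊤
  val[1] = ⊤
  val[2] = ⊤
  val[3] = ⊤
  val[4] = ⊤

⊤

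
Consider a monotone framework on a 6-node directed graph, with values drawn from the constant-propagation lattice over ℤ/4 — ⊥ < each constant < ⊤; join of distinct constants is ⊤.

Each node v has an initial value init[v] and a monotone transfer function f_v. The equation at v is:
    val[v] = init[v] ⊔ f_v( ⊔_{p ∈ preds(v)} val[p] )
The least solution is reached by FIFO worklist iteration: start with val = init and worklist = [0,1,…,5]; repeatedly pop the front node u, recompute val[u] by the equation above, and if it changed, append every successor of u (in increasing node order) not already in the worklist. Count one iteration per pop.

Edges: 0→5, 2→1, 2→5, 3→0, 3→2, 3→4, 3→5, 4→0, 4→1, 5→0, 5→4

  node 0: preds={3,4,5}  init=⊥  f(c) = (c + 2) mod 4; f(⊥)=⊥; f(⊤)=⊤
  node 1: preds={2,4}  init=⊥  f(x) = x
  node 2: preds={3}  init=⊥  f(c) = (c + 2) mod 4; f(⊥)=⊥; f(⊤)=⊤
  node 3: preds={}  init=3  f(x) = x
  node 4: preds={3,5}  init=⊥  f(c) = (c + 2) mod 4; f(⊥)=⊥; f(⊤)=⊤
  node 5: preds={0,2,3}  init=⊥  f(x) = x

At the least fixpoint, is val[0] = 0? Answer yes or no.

Trace (12 dequeues):
  [1] u=0 | in 3 | out 1 | prev ⊥ | push {}
  [2] u=1 | in ⊥ | out ⊥ | ==
  [3] u=2 | in 3 | out 1 | prev ⊥ | push {1}
  [4] u=3 | in ⊥ | out 3 | ==
  [5] u=4 | in 3 | out 1 | prev ⊥ | push {0}
  [6] u=5 | in ⊤ | out ⊤ | prev ⊥ | push {4}
  [7] u=1 | in 1 | out 1 | prev ⊥ | push {}
  [8] u=0 | in ⊤ | out ⊤ | prev 1 | push {5}
  [9] u=4 | in ⊤ | out ⊤ | prev 1 | push {0,1}
  [10] u=5 | in ⊤ | out ⊤ | ==
  [11] u=0 | in ⊤ | out ⊤ | ==
  [12] u=1 | in ⊤ | out ⊤ | prev 1 | push {}

Converged values:
  [0] ⊤
  [1] ⊤
  [2] 1
  [3] 3
  [4] ⊤
  [5] ⊤

no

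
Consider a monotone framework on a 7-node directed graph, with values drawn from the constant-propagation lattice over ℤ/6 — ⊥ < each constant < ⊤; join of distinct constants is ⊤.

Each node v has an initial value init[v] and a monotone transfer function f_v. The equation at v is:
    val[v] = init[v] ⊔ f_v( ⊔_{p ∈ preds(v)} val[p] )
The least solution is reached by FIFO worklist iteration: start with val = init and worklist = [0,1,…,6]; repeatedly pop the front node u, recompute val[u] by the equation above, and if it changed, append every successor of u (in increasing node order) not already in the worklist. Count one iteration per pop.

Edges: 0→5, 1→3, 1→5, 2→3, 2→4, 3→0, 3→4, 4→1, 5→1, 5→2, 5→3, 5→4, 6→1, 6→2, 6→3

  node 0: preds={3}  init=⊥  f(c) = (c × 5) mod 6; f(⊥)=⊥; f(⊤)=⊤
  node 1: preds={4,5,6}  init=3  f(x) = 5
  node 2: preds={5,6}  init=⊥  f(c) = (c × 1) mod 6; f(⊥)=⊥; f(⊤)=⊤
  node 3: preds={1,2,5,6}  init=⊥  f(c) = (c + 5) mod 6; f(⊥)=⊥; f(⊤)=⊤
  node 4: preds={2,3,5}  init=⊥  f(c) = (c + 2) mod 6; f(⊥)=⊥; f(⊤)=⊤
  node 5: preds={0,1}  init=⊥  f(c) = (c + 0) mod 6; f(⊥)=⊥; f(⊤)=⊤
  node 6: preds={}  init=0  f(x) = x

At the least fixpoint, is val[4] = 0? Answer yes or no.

Worklist (13 pops):
  #1 pop 0: in=⊥ → ⊥ (no change)
  #2 pop 1: in=0 → ⊤ (was 3); enqueue []
  #3 pop 2: in=0 → 0 (was ⊥); enqueue []
  #4 pop 3: in=⊤ → ⊤ (was ⊥); enqueue [0]
  #5 pop 4: in=⊤ → ⊤ (was ⊥); enqueue [1]
  #6 pop 5: in=⊤ → ⊤ (was ⊥); enqueue [2,3,4]
  #7 pop 6: in=⊥ → 0 (no change)
  #8 pop 0: in=⊤ → ⊤ (was ⊥); enqueue [5]
  #9 pop 1: in=⊤ → ⊤ (no change)
  #10 pop 2: in=⊤ → ⊤ (was 0); enqueue []
  #11 pop 3: in=⊤ → ⊤ (no change)
  #12 pop 4: in=⊤ → ⊤ (no change)
  #13 pop 5: in=⊤ → ⊤ (no change)

Fixpoint:
  val[0] = ⊤
  val[1] = ⊤
  val[2] = ⊤
  val[3] = ⊤
  val[4] = ⊤
  val[5] = ⊤
  val[6] = 0

no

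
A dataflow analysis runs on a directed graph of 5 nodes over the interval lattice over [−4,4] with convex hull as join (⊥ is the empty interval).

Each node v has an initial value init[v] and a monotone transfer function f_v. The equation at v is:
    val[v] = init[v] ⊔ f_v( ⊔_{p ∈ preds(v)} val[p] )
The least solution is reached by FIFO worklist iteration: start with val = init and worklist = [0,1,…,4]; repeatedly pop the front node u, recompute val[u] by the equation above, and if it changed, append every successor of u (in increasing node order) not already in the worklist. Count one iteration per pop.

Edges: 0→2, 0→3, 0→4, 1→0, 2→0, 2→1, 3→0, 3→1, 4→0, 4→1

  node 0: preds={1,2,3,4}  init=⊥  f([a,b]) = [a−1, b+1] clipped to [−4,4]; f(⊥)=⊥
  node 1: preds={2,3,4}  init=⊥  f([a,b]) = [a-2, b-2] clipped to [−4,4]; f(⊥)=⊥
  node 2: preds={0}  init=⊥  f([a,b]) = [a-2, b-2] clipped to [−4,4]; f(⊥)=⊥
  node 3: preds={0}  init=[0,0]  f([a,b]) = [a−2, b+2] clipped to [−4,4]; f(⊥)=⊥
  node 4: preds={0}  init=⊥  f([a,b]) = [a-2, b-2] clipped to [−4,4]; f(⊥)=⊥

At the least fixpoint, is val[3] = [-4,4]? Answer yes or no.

Worklist (13 pops):
  #1 pop 0: in=[0,0] → [-1,1] (was ⊥); enqueue []
  #2 pop 1: in=[0,0] → [-2,-2] (was ⊥); enqueue [0]
  #3 pop 2: in=[-1,1] → [-3,-1] (was ⊥); enqueue [1]
  #4 pop 3: in=[-1,1] → [-3,3] (was [0,0]); enqueue []
  #5 pop 4: in=[-1,1] → [-3,-1] (was ⊥); enqueue []
  #6 pop 0: in=[-3,3] → [-4,4] (was [-1,1]); enqueue [2,3,4]
  #7 pop 1: in=[-3,3] → [-4,1] (was [-2,-2]); enqueue [0]
  #8 pop 2: in=[-4,4] → [-4,2] (was [-3,-1]); enqueue [1]
  #9 pop 3: in=[-4,4] → [-4,4] (was [-3,3]); enqueue []
  #10 pop 4: in=[-4,4] → [-4,2] (was [-3,-1]); enqueue []
  #11 pop 0: in=[-4,4] → [-4,4] (no change)
  #12 pop 1: in=[-4,4] → [-4,2] (was [-4,1]); enqueue [0]
  #13 pop 0: in=[-4,4] → [-4,4] (no change)

Fixpoint:
  val[0] = [-4,4]
  val[1] = [-4,2]
  val[2] = [-4,2]
  val[3] = [-4,4]
  val[4] = [-4,2]

yes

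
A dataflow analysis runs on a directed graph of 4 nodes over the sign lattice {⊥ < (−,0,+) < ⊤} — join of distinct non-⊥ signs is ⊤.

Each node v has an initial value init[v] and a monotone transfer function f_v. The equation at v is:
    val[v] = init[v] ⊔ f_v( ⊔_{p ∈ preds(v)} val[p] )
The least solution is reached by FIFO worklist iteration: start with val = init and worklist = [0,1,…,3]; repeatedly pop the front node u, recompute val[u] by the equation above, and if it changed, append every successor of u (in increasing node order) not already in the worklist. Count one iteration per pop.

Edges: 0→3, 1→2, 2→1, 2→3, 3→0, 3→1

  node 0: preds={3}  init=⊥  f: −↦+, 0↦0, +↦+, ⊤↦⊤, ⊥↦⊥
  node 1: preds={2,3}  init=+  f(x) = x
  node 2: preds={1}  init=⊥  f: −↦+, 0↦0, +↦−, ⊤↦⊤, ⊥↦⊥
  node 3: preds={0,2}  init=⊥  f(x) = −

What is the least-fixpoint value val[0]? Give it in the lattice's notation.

+

Worklist (9 pops):
  #1 pop 0: in=⊥ → ⊥ (no change)
  #2 pop 1: in=⊥ → + (no change)
  #3 pop 2: in=+ → − (was ⊥); enqueue [1]
  #4 pop 3: in=− → − (was ⊥); enqueue [0]
  #5 pop 1: in=− → ⊤ (was +); enqueue [2]
  #6 pop 0: in=− → + (was ⊥); enqueue [3]
  #7 pop 2: in=⊤ → ⊤ (was −); enqueue [1]
  #8 pop 3: in=⊤ → − (no change)
  #9 pop 1: in=⊤ → ⊤ (no change)

Fixpoint:
  val[0] = +
  val[1] = ⊤
  val[2] = ⊤
  val[3] = −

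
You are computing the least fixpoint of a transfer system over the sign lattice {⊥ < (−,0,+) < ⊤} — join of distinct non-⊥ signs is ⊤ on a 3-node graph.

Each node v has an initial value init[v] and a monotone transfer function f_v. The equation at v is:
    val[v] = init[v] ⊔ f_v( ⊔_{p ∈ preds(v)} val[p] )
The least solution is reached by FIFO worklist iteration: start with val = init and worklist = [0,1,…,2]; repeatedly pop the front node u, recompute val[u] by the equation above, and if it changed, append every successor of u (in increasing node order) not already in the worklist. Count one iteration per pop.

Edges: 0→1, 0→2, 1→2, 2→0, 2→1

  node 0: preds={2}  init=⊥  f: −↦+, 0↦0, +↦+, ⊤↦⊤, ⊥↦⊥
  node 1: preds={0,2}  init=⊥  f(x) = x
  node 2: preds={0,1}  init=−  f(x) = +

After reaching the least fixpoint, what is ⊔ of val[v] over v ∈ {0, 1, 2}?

Iteration log — 6 steps:
  step 1. node 0  ⊔preds=−  new=+  old=⊥  +wl: 
  step 2. node 1  ⊔preds=⊤  new=⊤  old=⊥  +wl: 
  step 3. node 2  ⊔preds=⊤  new=⊤  old=−  +wl: 0,1
  step 4. node 0  ⊔preds=⊤  new=⊤  old=+  +wl: 2
  step 5. node 1  ⊔preds=⊤  new=⊤  stable
  step 6. node 2  ⊔preds=⊤  new=⊤  stable

Least fixpoint reached:
  node 0: ⊤
  node 1: ⊤
  node 2: ⊤

⊤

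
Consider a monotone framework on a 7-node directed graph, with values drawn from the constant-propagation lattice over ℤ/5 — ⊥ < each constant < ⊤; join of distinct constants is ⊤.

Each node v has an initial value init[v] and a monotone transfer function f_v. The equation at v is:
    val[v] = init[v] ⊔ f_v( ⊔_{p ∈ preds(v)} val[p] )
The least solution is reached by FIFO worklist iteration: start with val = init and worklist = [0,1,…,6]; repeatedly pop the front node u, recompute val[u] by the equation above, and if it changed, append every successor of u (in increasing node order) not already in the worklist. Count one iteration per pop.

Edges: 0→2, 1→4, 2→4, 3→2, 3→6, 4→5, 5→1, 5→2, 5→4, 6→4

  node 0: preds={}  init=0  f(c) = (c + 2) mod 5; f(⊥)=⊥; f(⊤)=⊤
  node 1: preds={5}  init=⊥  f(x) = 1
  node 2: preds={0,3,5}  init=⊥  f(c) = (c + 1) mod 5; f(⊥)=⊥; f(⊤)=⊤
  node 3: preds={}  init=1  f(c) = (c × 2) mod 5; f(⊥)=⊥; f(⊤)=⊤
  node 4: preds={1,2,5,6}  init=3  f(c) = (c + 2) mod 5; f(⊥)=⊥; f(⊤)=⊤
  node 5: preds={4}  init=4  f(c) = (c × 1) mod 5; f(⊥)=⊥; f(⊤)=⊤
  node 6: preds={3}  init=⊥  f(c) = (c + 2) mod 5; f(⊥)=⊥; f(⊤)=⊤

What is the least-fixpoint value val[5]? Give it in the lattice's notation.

⊤

Trace (10 dequeues):
  [1] u=0 | in ⊥ | out 0 | ==
  [2] u=1 | in 4 | out 1 | prev ⊥ | push {}
  [3] u=2 | in ⊤ | out ⊤ | prev ⊥ | push {}
  [4] u=3 | in ⊥ | out 1 | ==
  [5] u=4 | in ⊤ | out ⊤ | prev 3 | push {}
  [6] u=5 | in ⊤ | out ⊤ | prev 4 | push {1,2,4}
  [7] u=6 | in 1 | out 3 | prev ⊥ | push {}
  [8] u=1 | in ⊤ | out 1 | ==
  [9] u=2 | in ⊤ | out ⊤ | ==
  [10] u=4 | in ⊤ | out ⊤ | ==

Converged values:
  [0] 0
  [1] 1
  [2] ⊤
  [3] 1
  [4] ⊤
  [5] ⊤
  [6] 3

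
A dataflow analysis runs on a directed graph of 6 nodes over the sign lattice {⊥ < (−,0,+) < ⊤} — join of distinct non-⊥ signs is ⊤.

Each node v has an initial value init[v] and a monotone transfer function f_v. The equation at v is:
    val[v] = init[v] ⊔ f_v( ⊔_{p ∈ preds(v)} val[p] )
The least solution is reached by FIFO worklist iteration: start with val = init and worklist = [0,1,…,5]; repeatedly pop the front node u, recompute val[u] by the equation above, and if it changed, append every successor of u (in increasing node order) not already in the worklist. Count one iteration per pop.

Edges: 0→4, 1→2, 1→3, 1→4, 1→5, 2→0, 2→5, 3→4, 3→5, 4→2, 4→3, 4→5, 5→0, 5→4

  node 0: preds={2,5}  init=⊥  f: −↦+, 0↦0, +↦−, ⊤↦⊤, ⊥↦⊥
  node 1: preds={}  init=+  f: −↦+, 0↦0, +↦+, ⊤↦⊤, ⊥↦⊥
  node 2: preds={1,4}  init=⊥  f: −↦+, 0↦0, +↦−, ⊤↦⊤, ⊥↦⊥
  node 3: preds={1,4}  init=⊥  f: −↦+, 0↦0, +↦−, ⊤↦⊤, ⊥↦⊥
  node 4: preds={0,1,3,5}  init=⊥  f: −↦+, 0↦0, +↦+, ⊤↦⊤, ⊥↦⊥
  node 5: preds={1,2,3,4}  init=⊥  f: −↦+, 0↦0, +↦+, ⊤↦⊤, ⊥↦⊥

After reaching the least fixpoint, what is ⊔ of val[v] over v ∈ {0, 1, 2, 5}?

⊤

Iteration log — 12 steps:
  step 1. node 0  ⊔preds=⊥  new=⊥  stable
  step 2. node 1  ⊔preds=⊥  new=+  stable
  step 3. node 2  ⊔preds=+  new=−  old=⊥  +wl: 0
  step 4. node 3  ⊔preds=+  new=−  old=⊥  +wl: 
  step 5. node 4  ⊔preds=⊤  new=⊤  old=⊥  +wl: 2,3
  step 6. node 5  ⊔preds=⊤  new=⊤  old=⊥  +wl: 4
  step 7. node 0  ⊔preds=⊤  new=⊤  old=⊥  +wl: 
  step 8. node 2  ⊔preds=⊤  new=⊤  old=−  +wl: 0,5
  step 9. node 3  ⊔preds=⊤  new=⊤  old=−  +wl: 
  step 10. node 4  ⊔preds=⊤  new=⊤  stable
  step 11. node 0  ⊔preds=⊤  new=⊤  stable
  step 12. node 5  ⊔preds=⊤  new=⊤  stable

Least fixpoint reached:
  node 0: ⊤
  node 1: +
  node 2: ⊤
  node 3: ⊤
  node 4: ⊤
  node 5: ⊤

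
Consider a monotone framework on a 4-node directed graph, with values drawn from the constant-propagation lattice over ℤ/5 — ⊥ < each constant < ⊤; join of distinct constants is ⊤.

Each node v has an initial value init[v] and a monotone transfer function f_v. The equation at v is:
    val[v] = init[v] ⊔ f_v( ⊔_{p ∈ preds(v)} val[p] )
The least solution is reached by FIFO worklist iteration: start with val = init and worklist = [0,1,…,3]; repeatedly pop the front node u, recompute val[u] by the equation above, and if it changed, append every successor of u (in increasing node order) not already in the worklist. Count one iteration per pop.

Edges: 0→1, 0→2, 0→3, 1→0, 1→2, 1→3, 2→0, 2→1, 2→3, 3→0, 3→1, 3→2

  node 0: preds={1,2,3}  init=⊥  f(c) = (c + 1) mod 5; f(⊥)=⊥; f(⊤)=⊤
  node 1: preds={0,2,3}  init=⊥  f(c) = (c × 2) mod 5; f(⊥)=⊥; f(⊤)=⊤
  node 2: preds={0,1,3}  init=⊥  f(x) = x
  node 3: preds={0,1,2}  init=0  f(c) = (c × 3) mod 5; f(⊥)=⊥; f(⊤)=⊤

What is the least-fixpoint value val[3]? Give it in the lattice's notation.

Iteration log — 8 steps:
  step 1. node 0  ⊔preds=0  new=1  old=⊥  +wl: 
  step 2. node 1  ⊔preds=⊤  new=⊤  old=⊥  +wl: 0
  step 3. node 2  ⊔preds=⊤  new=⊤  old=⊥  +wl: 1
  step 4. node 3  ⊔preds=⊤  new=⊤  old=0  +wl: 2
  step 5. node 0  ⊔preds=⊤  new=⊤  old=1  +wl: 3
  step 6. node 1  ⊔preds=⊤  new=⊤  stable
  step 7. node 2  ⊔preds=⊤  new=⊤  stable
  step 8. node 3  ⊔preds=⊤  new=⊤  stable

Least fixpoint reached:
  node 0: ⊤
  node 1: ⊤
  node 2: ⊤
  node 3: ⊤

⊤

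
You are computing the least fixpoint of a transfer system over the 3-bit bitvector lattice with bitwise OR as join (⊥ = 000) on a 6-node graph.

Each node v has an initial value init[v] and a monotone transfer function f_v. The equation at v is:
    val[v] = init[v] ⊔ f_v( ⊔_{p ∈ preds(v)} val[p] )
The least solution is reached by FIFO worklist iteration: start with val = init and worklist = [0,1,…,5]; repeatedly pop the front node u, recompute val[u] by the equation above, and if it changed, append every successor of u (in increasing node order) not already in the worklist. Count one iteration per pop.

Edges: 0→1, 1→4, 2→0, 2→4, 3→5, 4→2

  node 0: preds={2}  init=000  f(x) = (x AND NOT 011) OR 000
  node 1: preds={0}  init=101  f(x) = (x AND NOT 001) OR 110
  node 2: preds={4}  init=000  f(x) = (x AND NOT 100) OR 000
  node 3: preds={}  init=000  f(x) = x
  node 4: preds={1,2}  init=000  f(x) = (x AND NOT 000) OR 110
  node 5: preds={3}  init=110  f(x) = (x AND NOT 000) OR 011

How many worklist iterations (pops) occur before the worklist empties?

9

Worklist (9 pops):
  #1 pop 0: in=000 → 000 (no change)
  #2 pop 1: in=000 → 111 (was 101); enqueue []
  #3 pop 2: in=000 → 000 (no change)
  #4 pop 3: in=000 → 000 (no change)
  #5 pop 4: in=111 → 111 (was 000); enqueue [2]
  #6 pop 5: in=000 → 111 (was 110); enqueue []
  #7 pop 2: in=111 → 011 (was 000); enqueue [0,4]
  #8 pop 0: in=011 → 000 (no change)
  #9 pop 4: in=111 → 111 (no change)

Fixpoint:
  val[0] = 000
  val[1] = 111
  val[2] = 011
  val[3] = 000
  val[4] = 111
  val[5] = 111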